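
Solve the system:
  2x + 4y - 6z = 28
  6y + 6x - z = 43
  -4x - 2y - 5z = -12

no solution

Row-reduce:
R1 ← R1 / (2).
R2 ← R2 − 6·R1.
R3 ← R3 + 4·R1.
R2 ← R2 / (-6).
R1 ← R1 − 2·R2.
R3 ← R3 − 6·R2.
Row 3 reduces to 0 = 3, a contradiction. The system is inconsistent.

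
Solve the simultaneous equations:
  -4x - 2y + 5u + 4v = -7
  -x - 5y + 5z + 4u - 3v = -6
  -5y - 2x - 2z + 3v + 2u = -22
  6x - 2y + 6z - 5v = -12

Row-reduce:
R1 ← R1 / (-4).
R2 ← R2 + 1·R1.
R3 ← R3 + 2·R1.
R4 ← R4 − 6·R1.
R2 ← R2 / (-9/2).
R1 ← R1 − 1/2·R2.
R3 ← R3 + 4·R2.
R4 ← R4 + 5·R2.
R3 ← R3 / (-58/9).
R1 ← R1 − 5/9·R3.
R2 ← R2 + 10/9·R3.
R4 ← R4 − 4/9·R3.
R4 ← R4 / (123/29).
R1 ← R1 + 139/116·R4.
R2 ← R2 + 3/29·R4.
R3 ← R3 − 53/116·R4.
Rank is 4 with 5 unknowns, leaving v free.

infinitely many solutions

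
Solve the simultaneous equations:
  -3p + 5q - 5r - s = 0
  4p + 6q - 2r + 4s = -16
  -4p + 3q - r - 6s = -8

Row-reduce:
R1 ← R1 / (-3).
R2 ← R2 − 4·R1.
R3 ← R3 + 4·R1.
R2 ← R2 / (38/3).
R1 ← R1 + 5/3·R2.
R3 ← R3 + 11/3·R2.
R3 ← R3 / (60/19).
R1 ← R1 − 10/19·R3.
R2 ← R2 + 13/19·R3.
Rank is 3 with 4 unknowns, leaving s free.

infinitely many solutions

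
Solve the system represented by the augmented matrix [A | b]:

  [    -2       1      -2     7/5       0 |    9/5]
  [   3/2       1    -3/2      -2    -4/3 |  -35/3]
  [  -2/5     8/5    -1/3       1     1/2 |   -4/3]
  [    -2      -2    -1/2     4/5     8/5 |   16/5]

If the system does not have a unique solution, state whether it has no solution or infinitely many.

Row-reduce:
R1 ← R1 / (-2).
R2 ← R2 − 3/2·R1.
R3 ← R3 + 2/5·R1.
R4 ← R4 + 2·R1.
R2 ← R2 / (7/4).
R1 ← R1 + 1/2·R2.
R3 ← R3 − 7/5·R2.
R4 ← R4 + 3·R2.
R3 ← R3 / (37/15).
R1 ← R1 − 1/7·R3.
R2 ← R2 + 12/7·R3.
R4 ← R4 + 51/14·R3.
R4 ← R4 / (-3/70).
R1 ← R1 + 37/35·R4.
R2 ← R2 − 17/35·R4.
R3 ← R3 − 3/5·R4.
Rank is 4 with 5 unknowns, leaving x_5 free.

infinitely many solutions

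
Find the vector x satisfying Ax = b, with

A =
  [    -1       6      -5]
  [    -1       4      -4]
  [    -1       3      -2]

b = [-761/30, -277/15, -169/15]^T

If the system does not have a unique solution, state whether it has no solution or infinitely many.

Row-reduce the augmented matrix:
R1 ← R1 / (-1).
R2 ← R2 + 1·R1.
R3 ← R3 + 1·R1.
R2 ← R2 / (-2).
R1 ← R1 + 6·R2.
R3 ← R3 + 3·R2.
R3 ← R3 / (3/2).
R1 ← R1 − 2·R3.
R2 ← R2 + 1/2·R3.
Reading off the reduced rows gives x_1 = -1/3, x_2 = -11/5, x_3 = 5/2.

x_1 = -1/3, x_2 = -11/5, x_3 = 5/2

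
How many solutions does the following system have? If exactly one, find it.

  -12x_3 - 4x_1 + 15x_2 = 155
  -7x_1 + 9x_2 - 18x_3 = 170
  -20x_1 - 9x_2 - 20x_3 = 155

x_1 = -5, x_2 = 5, x_3 = -5

Row-reduce the augmented matrix:
R1 ← R1 / (-4).
R2 ← R2 + 7·R1.
R3 ← R3 + 20·R1.
R2 ← R2 / (-69/4).
R1 ← R1 + 15/4·R2.
R3 ← R3 + 84·R2.
R3 ← R3 / (584/23).
R1 ← R1 − 54/23·R3.
R2 ← R2 + 4/23·R3.
Reading off the reduced rows gives x_1 = -5, x_2 = 5, x_3 = -5.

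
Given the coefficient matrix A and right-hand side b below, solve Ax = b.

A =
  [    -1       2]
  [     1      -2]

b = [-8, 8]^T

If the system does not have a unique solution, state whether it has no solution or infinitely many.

infinitely many solutions

Row-reduce:
R1 ← R1 / (-1).
R2 ← R2 − 1·R1.
Rank is 1 with 2 unknowns, leaving x_2 free.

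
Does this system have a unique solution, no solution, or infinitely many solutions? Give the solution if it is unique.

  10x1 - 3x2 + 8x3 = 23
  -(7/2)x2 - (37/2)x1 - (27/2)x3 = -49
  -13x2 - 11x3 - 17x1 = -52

Row-reduce:
R1 ← R1 / (10).
R2 ← R2 + 37/2·R1.
R3 ← R3 + 17·R1.
R2 ← R2 / (-181/20).
R1 ← R1 + 3/10·R2.
R3 ← R3 + 181/10·R2.
Rank is 2 with 3 unknowns, leaving x3 free.

infinitely many solutions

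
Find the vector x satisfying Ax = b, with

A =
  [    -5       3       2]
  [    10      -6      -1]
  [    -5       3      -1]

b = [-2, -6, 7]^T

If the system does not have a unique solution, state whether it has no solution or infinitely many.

no solution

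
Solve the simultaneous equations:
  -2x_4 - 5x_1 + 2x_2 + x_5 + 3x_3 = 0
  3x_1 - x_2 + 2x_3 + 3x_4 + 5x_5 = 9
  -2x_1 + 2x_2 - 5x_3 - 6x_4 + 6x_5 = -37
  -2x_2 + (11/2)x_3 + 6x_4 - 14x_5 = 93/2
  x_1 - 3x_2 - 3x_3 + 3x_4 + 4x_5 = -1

Row-reduce:
R1 ← R1 / (-5).
R2 ← R2 − 3·R1.
R3 ← R3 + 2·R1.
R5 ← R5 − 1·R1.
R2 ← R2 / (1/5).
R1 ← R1 + 2/5·R2.
R3 ← R3 − 6/5·R2.
R4 ← R4 + 2·R2.
R5 ← R5 + 13/5·R2.
R3 ← R3 / (-29).
R1 ← R1 − 7·R3.
R2 ← R2 − 19·R3.
R4 ← R4 − 87/2·R3.
R5 ← R5 − 47·R3.
Swap R4 and R5.
R4 ← R4 / (2/29).
R1 ← R1 − 4/29·R4.
R2 ← R2 + 43/29·R4.
R3 ← R3 − 16/29·R4.
Rank is 4 with 5 unknowns, leaving x_5 free.

infinitely many solutions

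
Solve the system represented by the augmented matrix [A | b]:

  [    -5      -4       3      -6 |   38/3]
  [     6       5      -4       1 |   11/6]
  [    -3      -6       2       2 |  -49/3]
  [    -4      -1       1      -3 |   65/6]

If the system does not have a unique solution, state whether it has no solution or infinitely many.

x_1 = -4/3, x_2 = 5/2, x_3 = 0, x_4 = -8/3

Row-reduce the augmented matrix:
R1 ← R1 / (-5).
R2 ← R2 − 6·R1.
R3 ← R3 + 3·R1.
R4 ← R4 + 4·R1.
R2 ← R2 / (1/5).
R1 ← R1 − 4/5·R2.
R3 ← R3 + 18/5·R2.
R4 ← R4 − 11/5·R2.
R3 ← R3 / (-7).
R1 ← R1 − 1·R3.
R2 ← R2 + 2·R3.
R4 ← R4 − 3·R3.
R4 ← R4 / (172/7).
R1 ← R1 − 76/7·R4.
R2 ← R2 + 5/7·R4.
R3 ← R3 − 106/7·R4.
Reading off the reduced rows gives x_1 = -4/3, x_2 = 5/2, x_3 = 0, x_4 = -8/3.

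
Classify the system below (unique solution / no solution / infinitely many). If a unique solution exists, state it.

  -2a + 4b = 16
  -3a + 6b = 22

Row-reduce:
R1 ← R1 / (-2).
R2 ← R2 + 3·R1.
Row 2 reduces to 0 = -2, a contradiction. The system is inconsistent.

no solution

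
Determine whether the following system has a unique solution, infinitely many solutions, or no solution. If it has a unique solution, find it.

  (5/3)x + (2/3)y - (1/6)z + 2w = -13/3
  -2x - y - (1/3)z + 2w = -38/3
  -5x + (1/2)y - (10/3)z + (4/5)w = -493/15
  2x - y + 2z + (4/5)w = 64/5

Row-reduce:
R1 ← R1 / (5/3).
R2 ← R2 + 2·R1.
R3 ← R3 + 5·R1.
R4 ← R4 − 2·R1.
R2 ← R2 / (-1/5).
R1 ← R1 − 2/5·R2.
R3 ← R3 − 5/2·R2.
R4 ← R4 + 9/5·R2.
R3 ← R3 / (-21/2).
R1 ← R1 + 7/6·R3.
R2 ← R2 − 8/3·R3.
R4 ← R4 − 7·R3.
Row 4 reduces to 0 = -2/3, a contradiction. The system is inconsistent.

no solution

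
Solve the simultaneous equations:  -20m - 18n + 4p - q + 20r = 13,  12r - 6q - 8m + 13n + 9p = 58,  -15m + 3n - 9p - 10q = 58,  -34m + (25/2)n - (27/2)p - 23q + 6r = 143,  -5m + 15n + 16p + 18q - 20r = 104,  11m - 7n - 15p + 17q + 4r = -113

Row-reduce:
R1 ← R1 / (-20).
R2 ← R2 + 8·R1.
R3 ← R3 + 15·R1.
R4 ← R4 + 34·R1.
R5 ← R5 + 5·R1.
R6 ← R6 − 11·R1.
R2 ← R2 / (101/5).
R1 ← R1 − 9/10·R2.
R3 ← R3 − 33/2·R2.
R4 ← R4 − 431/10·R2.
R5 ← R5 − 39/2·R2.
R6 ← R6 + 169/10·R2.
R3 ← R3 / (-3645/202).
R1 ← R1 + 107/202·R3.
R2 ← R2 − 37/101·R3.
R4 ← R4 + 3645/101·R3.
R5 ← R5 − 1587/202·R3.
R6 ← R6 + 1335/202·R3.
Swap R4 and R5.
R4 ← R4 / (52537/2430).
R1 ← R1 − 1592/3645·R4.
R2 ← R2 + 2713/7290·R4.
R3 ← R3 − 1889/7290·R4.
R6 ← R6 − 3275/243·R4.
Swap R5 and R6.
R5 ← R5 / (2521056/52537).
R1 ← R1 − 16036/157611·R5.
R2 ← R2 + 127120/157611·R5.
R3 ← R3 − 229100/157611·R5.
R4 ← R4 + 89460/52537·R5.
Row 6 reduces to 0 = -2, a contradiction. The system is inconsistent.

no solution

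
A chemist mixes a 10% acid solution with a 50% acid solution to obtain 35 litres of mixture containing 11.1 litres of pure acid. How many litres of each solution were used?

Let a = litres of solution A, b = litres of solution B.
  a + b = 35
  (1/10)a + (1/2)b = 111/10
From equation 1: a = 35 − b.
Substitute into equation 2 and solve: b = 19.
Then a = 16.

litres of solution A: 16, litres of solution B: 19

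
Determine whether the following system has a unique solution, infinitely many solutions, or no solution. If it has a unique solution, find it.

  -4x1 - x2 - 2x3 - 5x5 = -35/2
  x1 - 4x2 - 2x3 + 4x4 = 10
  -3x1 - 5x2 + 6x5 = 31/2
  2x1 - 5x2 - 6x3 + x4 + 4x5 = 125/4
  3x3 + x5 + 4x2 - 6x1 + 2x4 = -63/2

x1 = 3, x2 = -5/2, x3 = -1, x4 = -5/4, x5 = 2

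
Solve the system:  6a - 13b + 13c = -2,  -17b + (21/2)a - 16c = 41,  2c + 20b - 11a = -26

Row-reduce:
R1 ← R1 / (6).
R2 ← R2 − 21/2·R1.
R3 ← R3 + 11·R1.
R2 ← R2 / (23/4).
R1 ← R1 + 13/6·R2.
R3 ← R3 + 23/6·R2.
Rank is 2 with 3 unknowns, leaving c free.

infinitely many solutions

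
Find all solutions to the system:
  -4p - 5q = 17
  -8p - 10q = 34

Row-reduce:
R1 ← R1 / (-4).
R2 ← R2 + 8·R1.
Rank is 1 with 2 unknowns, leaving q free.

infinitely many solutions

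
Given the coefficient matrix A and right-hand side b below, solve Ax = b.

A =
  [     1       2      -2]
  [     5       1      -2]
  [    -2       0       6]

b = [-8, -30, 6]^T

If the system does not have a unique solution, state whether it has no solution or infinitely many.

x_1 = -6, x_2 = -2, x_3 = -1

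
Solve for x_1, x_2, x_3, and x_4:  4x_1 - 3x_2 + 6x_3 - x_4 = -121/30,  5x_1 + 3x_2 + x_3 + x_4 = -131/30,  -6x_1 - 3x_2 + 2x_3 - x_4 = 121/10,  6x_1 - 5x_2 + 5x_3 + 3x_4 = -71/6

x_1 = -7/3, x_2 = 5/3, x_3 = 9/5, x_4 = 1/2

Row-reduce the augmented matrix:
R1 ← R1 / (4).
R2 ← R2 − 5·R1.
R3 ← R3 + 6·R1.
R4 ← R4 − 6·R1.
R2 ← R2 / (27/4).
R1 ← R1 + 3/4·R2.
R3 ← R3 + 15/2·R2.
R4 ← R4 + 1/2·R2.
R3 ← R3 / (34/9).
R1 ← R1 − 7/9·R3.
R2 ← R2 + 26/27·R3.
R4 ← R4 + 121/27·R3.
R4 ← R4 / (14/3).
R2 ← R2 − 1/3·R4.
Reading off the reduced rows gives x_1 = -7/3, x_2 = 5/3, x_3 = 9/5, x_4 = 1/2.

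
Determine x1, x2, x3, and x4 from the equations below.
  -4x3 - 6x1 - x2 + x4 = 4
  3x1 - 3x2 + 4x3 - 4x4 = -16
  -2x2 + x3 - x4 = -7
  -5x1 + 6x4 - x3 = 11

x1 = -1, x2 = 3, x3 = 0, x4 = 1

Row-reduce the augmented matrix:
R1 ← R1 / (-6).
R2 ← R2 − 3·R1.
R4 ← R4 + 5·R1.
R2 ← R2 / (-7/2).
R1 ← R1 − 1/6·R2.
R3 ← R3 + 2·R2.
R4 ← R4 − 5/6·R2.
R3 ← R3 / (-1/7).
R1 ← R1 − 16/21·R3.
R2 ← R2 + 4/7·R3.
R4 ← R4 − 59/21·R3.
R4 ← R4 / (24).
R1 ← R1 − 5·R4.
R2 ← R2 + 3·R4.
R3 ← R3 + 7·R4.
Reading off the reduced rows gives x1 = -1, x2 = 3, x3 = 0, x4 = 1.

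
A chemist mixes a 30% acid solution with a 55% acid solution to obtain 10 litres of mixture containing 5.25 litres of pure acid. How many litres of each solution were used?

litres of solution A: 1, litres of solution B: 9

Let a = litres of solution A, b = litres of solution B.
  a + b = 10
  (3/10)a + (11/20)b = 21/4
From equation 1: a = 10 − b.
Substitute into equation 2 and solve: b = 9.
Then a = 1.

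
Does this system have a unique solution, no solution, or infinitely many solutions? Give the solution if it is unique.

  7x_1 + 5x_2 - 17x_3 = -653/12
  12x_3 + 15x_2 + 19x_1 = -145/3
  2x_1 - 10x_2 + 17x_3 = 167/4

Row-reduce the augmented matrix:
R1 ← R1 / (7).
R2 ← R2 − 19·R1.
R3 ← R3 − 2·R1.
R2 ← R2 / (10/7).
R1 ← R1 − 5/7·R2.
R3 ← R3 + 80/7·R2.
R3 ← R3 / (487).
R1 ← R1 + 63/2·R3.
R2 ← R2 − 407/10·R3.
Reading off the reduced rows gives x_1 = -7/3, x_2 = -5/3, x_3 = 7/4.

x_1 = -7/3, x_2 = -5/3, x_3 = 7/4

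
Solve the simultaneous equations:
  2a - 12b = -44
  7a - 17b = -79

a = -4, b = 3

Row-reduce the augmented matrix:
R1 ← R1 / (2).
R2 ← R2 − 7·R1.
R2 ← R2 / (25).
R1 ← R1 + 6·R2.
Reading off the reduced rows gives a = -4, b = 3.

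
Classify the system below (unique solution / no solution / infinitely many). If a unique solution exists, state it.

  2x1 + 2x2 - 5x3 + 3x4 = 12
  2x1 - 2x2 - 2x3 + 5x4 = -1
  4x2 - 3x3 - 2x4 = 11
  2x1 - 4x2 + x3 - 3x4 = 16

Row-reduce:
R1 ← R1 / (2).
R2 ← R2 − 2·R1.
R4 ← R4 − 2·R1.
R2 ← R2 / (-4).
R1 ← R1 − 1·R2.
R3 ← R3 − 4·R2.
R4 ← R4 + 6·R2.
Swap R3 and R4.
R3 ← R3 / (3/2).
R1 ← R1 + 7/4·R3.
R2 ← R2 + 3/4·R3.
Row 4 reduces to 0 = -2, a contradiction. The system is inconsistent.

no solution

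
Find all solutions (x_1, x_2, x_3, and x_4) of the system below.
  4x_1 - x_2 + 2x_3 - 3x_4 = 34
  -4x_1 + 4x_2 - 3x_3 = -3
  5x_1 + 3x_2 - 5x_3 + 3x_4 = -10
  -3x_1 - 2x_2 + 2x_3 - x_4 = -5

x_1 = 3, x_2 = 6, x_3 = 5, x_4 = -6

Row-reduce the augmented matrix:
R1 ← R1 / (4).
R2 ← R2 + 4·R1.
R3 ← R3 − 5·R1.
R4 ← R4 + 3·R1.
R2 ← R2 / (3).
R1 ← R1 + 1/4·R2.
R3 ← R3 − 17/4·R2.
R4 ← R4 + 11/4·R2.
R3 ← R3 / (-73/12).
R1 ← R1 − 5/12·R3.
R2 ← R2 + 1/3·R3.
R4 ← R4 − 31/12·R3.
R4 ← R4 / (-97/73).
R1 ← R1 + 18/73·R4.
R2 ← R2 + 117/73·R4.
R3 ← R3 + 132/73·R4.
Reading off the reduced rows gives x_1 = 3, x_2 = 6, x_3 = 5, x_4 = -6.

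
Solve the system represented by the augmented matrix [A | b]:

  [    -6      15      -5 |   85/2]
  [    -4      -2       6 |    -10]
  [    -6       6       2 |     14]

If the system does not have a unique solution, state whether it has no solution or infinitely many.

no solution

Row-reduce:
R1 ← R1 / (-6).
R2 ← R2 + 4·R1.
R3 ← R3 + 6·R1.
R2 ← R2 / (-12).
R1 ← R1 + 5/2·R2.
R3 ← R3 + 9·R2.
Row 3 reduces to 0 = 1/4, a contradiction. The system is inconsistent.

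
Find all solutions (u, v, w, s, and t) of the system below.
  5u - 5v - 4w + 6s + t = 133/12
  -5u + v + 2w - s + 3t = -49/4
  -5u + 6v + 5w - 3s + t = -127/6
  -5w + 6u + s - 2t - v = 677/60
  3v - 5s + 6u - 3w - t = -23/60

u = 1/5, v = -11/4, w = -1/2, s = -1/2, t = -8/3

Row-reduce the augmented matrix:
R1 ← R1 / (5).
R2 ← R2 + 5·R1.
R3 ← R3 + 5·R1.
R4 ← R4 − 6·R1.
R5 ← R5 − 6·R1.
R2 ← R2 / (-4).
R1 ← R1 + 1·R2.
R3 ← R3 − 1·R2.
R4 ← R4 − 5·R2.
R5 ← R5 − 9·R2.
R3 ← R3 / (1/2).
R1 ← R1 + 3/10·R3.
R2 ← R2 − 1/2·R3.
R4 ← R4 + 27/10·R3.
R5 ← R5 + 27/10·R3.
R4 ← R4 / (23).
R1 ← R1 − 5/2·R4.
R2 ← R2 + 11/2·R4.
R3 ← R3 − 17/2·R4.
R5 ← R5 − 22·R4.
R5 ← R5 / (133/23).
R1 ← R1 + 22/23·R5.
R2 ← R2 − 7/23·R5.
R3 ← R3 + 15/23·R5.
R4 ← R4 − 18/23·R5.
Reading off the reduced rows gives u = 1/5, v = -11/4, w = -1/2, s = -1/2, t = -8/3.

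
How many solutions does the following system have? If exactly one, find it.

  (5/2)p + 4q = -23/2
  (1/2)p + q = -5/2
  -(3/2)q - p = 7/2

no solution

Row-reduce:
R1 ← R1 / (5/2).
R2 ← R2 − 1/2·R1.
R3 ← R3 + 1·R1.
R2 ← R2 / (1/5).
R1 ← R1 − 8/5·R2.
R3 ← R3 − 1/10·R2.
Row 3 reduces to 0 = -1, a contradiction. The system is inconsistent.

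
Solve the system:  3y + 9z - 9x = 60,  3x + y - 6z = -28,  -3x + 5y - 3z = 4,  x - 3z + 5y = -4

Row-reduce the augmented matrix:
R1 ← R1 / (-9).
R2 ← R2 − 3·R1.
R3 ← R3 + 3·R1.
R4 ← R4 − 1·R1.
R2 ← R2 / (2).
R1 ← R1 + 1/3·R2.
R3 ← R3 − 4·R2.
R4 ← R4 − 16/3·R2.
Swap R3 and R4.
R3 ← R3 / (6).
R1 ← R1 + 3/2·R3.
R2 ← R2 + 3/2·R3.
R4 reduces to 0 = 0, so the extra equation is consistent.
Reading off the reduced rows gives x = -2, y = 2, z = 4.

x = -2, y = 2, z = 4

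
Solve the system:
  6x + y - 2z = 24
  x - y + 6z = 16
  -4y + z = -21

Row-reduce the augmented matrix:
R1 ← R1 / (6).
R2 ← R2 − 1·R1.
R2 ← R2 / (-7/6).
R1 ← R1 − 1/6·R2.
R3 ← R3 + 4·R2.
R3 ← R3 / (-145/7).
R1 ← R1 − 4/7·R3.
R2 ← R2 + 38/7·R3.
Reading off the reduced rows gives x = 4, y = 6, z = 3.

x = 4, y = 6, z = 3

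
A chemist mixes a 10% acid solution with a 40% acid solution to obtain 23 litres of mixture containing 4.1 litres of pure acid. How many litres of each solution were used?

Let a = litres of solution A, b = litres of solution B.
  b + a = 23
  (1/10)a + (2/5)b = 41/10
From equation 1: a = 23 − b.
Substitute into equation 2 and solve: b = 6.
Then a = 17.

litres of solution A: 17, litres of solution B: 6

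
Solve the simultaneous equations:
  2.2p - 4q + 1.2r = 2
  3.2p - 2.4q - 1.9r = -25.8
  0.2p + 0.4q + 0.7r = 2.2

p = -6, q = -2, r = 6

Row-reduce the augmented matrix:
R1 ← R1 / (11/5).
R2 ← R2 − 16/5·R1.
R3 ← R3 − 1/5·R1.
R2 ← R2 / (188/55).
R1 ← R1 + 20/11·R2.
R3 ← R3 − 42/55·R2.
R3 ← R3 / (1321/940).
R1 ← R1 + 131/94·R3.
R2 ← R2 + 401/376·R3.
Reading off the reduced rows gives p = -6, q = -2, r = 6.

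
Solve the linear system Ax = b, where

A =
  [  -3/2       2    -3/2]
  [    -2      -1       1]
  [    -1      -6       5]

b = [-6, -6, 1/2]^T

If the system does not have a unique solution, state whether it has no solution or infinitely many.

Row-reduce:
R1 ← R1 / (-3/2).
R2 ← R2 + 2·R1.
R3 ← R3 + 1·R1.
R2 ← R2 / (-11/3).
R1 ← R1 + 4/3·R2.
R3 ← R3 + 22/3·R2.
Row 3 reduces to 0 = 1/2, a contradiction. The system is inconsistent.

no solution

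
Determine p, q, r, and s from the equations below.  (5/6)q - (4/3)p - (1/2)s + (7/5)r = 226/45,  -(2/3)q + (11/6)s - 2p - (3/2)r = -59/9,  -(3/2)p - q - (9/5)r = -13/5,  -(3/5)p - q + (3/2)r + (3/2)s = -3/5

p = -2/3, q = 0, r = 2, s = -8/3

Row-reduce the augmented matrix:
R1 ← R1 / (-4/3).
R2 ← R2 + 2·R1.
R3 ← R3 + 3/2·R1.
R4 ← R4 + 3/5·R1.
R2 ← R2 / (-23/12).
R1 ← R1 + 5/8·R2.
R3 ← R3 + 31/16·R2.
R4 ← R4 + 11/8·R2.
R3 ← R3 / (243/920).
R1 ← R1 − 57/460·R3.
R2 ← R2 − 216/115·R3.
R4 ← R4 − 7941/2300·R3.
R4 ← R4 / (2159/81).
R1 ← R1 − 40/81·R4.
R2 ← R2 − 119/9·R4.
R3 ← R3 + 1885/243·R4.
Reading off the reduced rows gives p = -2/3, q = 0, r = 2, s = -8/3.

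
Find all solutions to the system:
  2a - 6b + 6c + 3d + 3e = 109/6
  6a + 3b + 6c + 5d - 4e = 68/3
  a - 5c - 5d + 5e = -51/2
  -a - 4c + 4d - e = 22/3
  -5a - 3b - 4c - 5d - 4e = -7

Row-reduce the augmented matrix:
R1 ← R1 / (2).
R2 ← R2 − 6·R1.
R3 ← R3 − 1·R1.
R4 ← R4 + 1·R1.
R5 ← R5 + 5·R1.
R2 ← R2 / (21).
R1 ← R1 + 3·R2.
R3 ← R3 − 3·R2.
R4 ← R4 + 3·R2.
R5 ← R5 + 18·R2.
R3 ← R3 / (-44/7).
R1 ← R1 − 9/7·R3.
R2 ← R2 + 4/7·R3.
R4 ← R4 + 19/7·R3.
R5 ← R5 − 5/7·R3.
R4 ← R4 / (659/88).
R1 ← R1 + 25/88·R4.
R2 ← R2 − 23/66·R4.
R3 ← R3 − 83/88·R4.
R5 ← R5 + 141/88·R4.
R5 ← R5 / (-5153/659).
R1 ← R1 − 395/659·R5.
R2 ← R2 + 1849/1977·R5.
R3 ← R3 + 257/659·R5.
R4 ← R4 + 323/659·R5.
Reading off the reduced rows gives a = 1/3, b = -3/2, c = 1, d = 5/2, e = -5/3.

a = 1/3, b = -3/2, c = 1, d = 5/2, e = -5/3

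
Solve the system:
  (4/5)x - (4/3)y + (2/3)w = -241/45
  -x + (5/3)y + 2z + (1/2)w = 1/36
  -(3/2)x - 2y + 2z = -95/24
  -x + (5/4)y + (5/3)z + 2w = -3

Row-reduce the augmented matrix:
R1 ← R1 / (4/5).
R2 ← R2 + 1·R1.
R3 ← R3 + 3/2·R1.
R4 ← R4 + 1·R1.
Swap R2 and R3.
R2 ← R2 / (-9/2).
R1 ← R1 + 5/3·R2.
R4 ← R4 + 5/12·R2.
R3 ← R3 / (2).
R1 ← R1 + 20/27·R3.
R2 ← R2 + 4/9·R3.
R4 ← R4 − 40/27·R3.
R4 ← R4 / (1121/648).
R1 ← R1 − 70/81·R4.
R2 ← R2 − 1/54·R4.
R3 ← R3 − 2/3·R4.
Reading off the reduced rows gives x = -9/4, y = 5/3, z = -2, w = -2.

x = -9/4, y = 5/3, z = -2, w = -2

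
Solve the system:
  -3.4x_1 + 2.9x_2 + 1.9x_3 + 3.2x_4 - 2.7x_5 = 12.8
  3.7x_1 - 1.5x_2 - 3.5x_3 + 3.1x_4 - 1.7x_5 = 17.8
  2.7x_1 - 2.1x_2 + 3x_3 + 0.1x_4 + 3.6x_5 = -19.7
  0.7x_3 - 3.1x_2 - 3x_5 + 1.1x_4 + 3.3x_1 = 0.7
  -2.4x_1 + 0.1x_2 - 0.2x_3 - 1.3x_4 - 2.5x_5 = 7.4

x_1 = -4, x_2 = -3, x_3 = -4, x_4 = 4, x_5 = -1

Row-reduce the augmented matrix:
R1 ← R1 / (-17/5).
R2 ← R2 − 37/10·R1.
R3 ← R3 − 27/10·R1.
R4 ← R4 − 33/10·R1.
R5 ← R5 + 12/5·R1.
R2 ← R2 / (563/340).
R1 ← R1 + 29/34·R2.
R3 ← R3 − 69/340·R2.
R4 ← R4 + 97/340·R2.
R5 ← R5 + 331/170·R2.
R3 ← R3 / (26373/5630).
R1 ← R1 + 730/563·R3.
R2 ← R2 + 487/563·R3.
R4 ← R4 − 6467/2815·R3.
R5 ← R5 + 18159/5630·R3.
R4 ← R4 / (117104/26373).
R1 ← R1 − 77989/26373·R4.
R2 ← R2 − 113770/26373·R4.
R3 ← R3 − 10328/26373·R4.
R5 ← R5 − 478591/87910·R4.
R5 ← R5 / (51925179/11710400).
R1 ← R1 − 4569267/1171040·R5.
R2 ← R2 − 559079/117104·R5.
R3 ← R3 − 158953/146380·R5.
R4 ← R4 + 1954899/1171040·R5.
Reading off the reduced rows gives x_1 = -4, x_2 = -3, x_3 = -4, x_4 = 4, x_5 = -1.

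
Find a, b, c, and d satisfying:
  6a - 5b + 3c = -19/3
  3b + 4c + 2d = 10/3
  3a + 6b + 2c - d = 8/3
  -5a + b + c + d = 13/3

a = -2/3, b = 2/3, c = 1/3, d = 0

Row-reduce the augmented matrix:
R1 ← R1 / (6).
R3 ← R3 − 3·R1.
R4 ← R4 + 5·R1.
R2 ← R2 / (3).
R1 ← R1 + 5/6·R2.
R3 ← R3 − 17/2·R2.
R4 ← R4 + 19/6·R2.
R3 ← R3 / (-65/6).
R1 ← R1 − 29/18·R3.
R2 ← R2 − 4/3·R3.
R4 ← R4 − 139/18·R3.
R4 ← R4 / (-64/39).
R1 ← R1 + 17/39·R4.
R2 ← R2 + 2/13·R4.
R3 ← R3 − 8/13·R4.
Reading off the reduced rows gives a = -2/3, b = 2/3, c = 1/3, d = 0.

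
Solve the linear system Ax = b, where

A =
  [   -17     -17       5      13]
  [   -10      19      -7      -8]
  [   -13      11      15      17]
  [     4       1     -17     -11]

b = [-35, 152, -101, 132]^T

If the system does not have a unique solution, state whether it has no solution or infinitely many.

x_1 = -5, x_2 = 1, x_3 = -5, x_4 = -6

Row-reduce the augmented matrix:
R1 ← R1 / (-17).
R2 ← R2 + 10·R1.
R3 ← R3 + 13·R1.
R4 ← R4 − 4·R1.
R2 ← R2 / (29).
R1 ← R1 − 1·R2.
R3 ← R3 − 24·R2.
R4 ← R4 + 3·R2.
R3 ← R3 / (9566/493).
R1 ← R1 − 24/493·R3.
R2 ← R2 + 169/493·R3.
R4 ← R4 + 8308/493·R3.
R4 ← R4 / (37389/4783).
R1 ← R1 + 1317/4783·R4.
R2 ← R2 + 890/4783·R4.
R3 ← R3 − 4932/4783·R4.
Reading off the reduced rows gives x_1 = -5, x_2 = 1, x_3 = -5, x_4 = -6.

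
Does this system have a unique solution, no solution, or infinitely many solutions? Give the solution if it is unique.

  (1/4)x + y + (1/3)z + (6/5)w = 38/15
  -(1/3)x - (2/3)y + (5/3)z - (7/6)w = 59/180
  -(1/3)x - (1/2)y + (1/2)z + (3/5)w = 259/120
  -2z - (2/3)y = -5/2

Row-reduce the augmented matrix:
R1 ← R1 / (1/4).
R2 ← R2 + 1/3·R1.
R3 ← R3 + 1/3·R1.
R2 ← R2 / (2/3).
R1 ← R1 − 4·R2.
R3 ← R3 − 5/6·R2.
R4 ← R4 + 2/3·R2.
R3 ← R3 / (-61/36).
R1 ← R1 + 34/3·R3.
R2 ← R2 − 19/6·R3.
R4 ← R4 − 1/9·R3.
R4 ← R4 / (496/915).
R1 ← R1 + 2712/305·R4.
R2 ← R2 − 2287/610·R4.
R3 ← R3 + 597/610·R4.
Reading off the reduced rows gives x = 13/5, y = -3/2, z = 7/4, w = 7/3.

x = 13/5, y = -3/2, z = 7/4, w = 7/3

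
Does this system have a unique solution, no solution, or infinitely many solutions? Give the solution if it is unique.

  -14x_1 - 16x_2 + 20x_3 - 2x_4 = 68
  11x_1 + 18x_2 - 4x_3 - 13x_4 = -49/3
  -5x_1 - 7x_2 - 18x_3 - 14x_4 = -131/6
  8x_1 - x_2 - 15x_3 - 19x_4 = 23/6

x_1 = 2, x_2 = -5/2, x_3 = 8/3, x_4 = -4/3

Row-reduce the augmented matrix:
R1 ← R1 / (-14).
R2 ← R2 − 11·R1.
R3 ← R3 + 5·R1.
R4 ← R4 − 8·R1.
R2 ← R2 / (38/7).
R1 ← R1 − 8/7·R2.
R3 ← R3 + 9/7·R2.
R4 ← R4 + 71/7·R2.
R3 ← R3 / (-425/19).
R1 ← R1 + 74/19·R3.
R2 ← R2 − 41/19·R3.
R4 ← R4 − 348/19·R3.
R4 ← R4 / (-25956/425).
R1 ← R1 − 2603/425·R4.
R2 ← R2 + 1827/425·R4.
R3 ← R3 − 318/425·R4.
Reading off the reduced rows gives x_1 = 2, x_2 = -5/2, x_3 = 8/3, x_4 = -4/3.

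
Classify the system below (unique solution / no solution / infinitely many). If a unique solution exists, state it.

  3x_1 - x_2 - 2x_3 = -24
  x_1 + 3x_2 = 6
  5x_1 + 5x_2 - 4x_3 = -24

x_1 = -3, x_2 = 3, x_3 = 6

Row-reduce the augmented matrix:
R1 ← R1 / (3).
R2 ← R2 − 1·R1.
R3 ← R3 − 5·R1.
R2 ← R2 / (10/3).
R1 ← R1 + 1/3·R2.
R3 ← R3 − 20/3·R2.
R3 ← R3 / (-2).
R1 ← R1 + 3/5·R3.
R2 ← R2 − 1/5·R3.
Reading off the reduced rows gives x_1 = -3, x_2 = 3, x_3 = 6.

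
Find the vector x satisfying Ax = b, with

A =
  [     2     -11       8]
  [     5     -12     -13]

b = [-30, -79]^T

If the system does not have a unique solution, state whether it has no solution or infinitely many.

infinitely many solutions

Row-reduce:
R1 ← R1 / (2).
R2 ← R2 − 5·R1.
R2 ← R2 / (31/2).
R1 ← R1 + 11/2·R2.
Rank is 2 with 3 unknowns, leaving x_3 free.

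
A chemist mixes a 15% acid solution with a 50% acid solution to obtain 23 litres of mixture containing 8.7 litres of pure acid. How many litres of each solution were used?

litres of solution A: 8, litres of solution B: 15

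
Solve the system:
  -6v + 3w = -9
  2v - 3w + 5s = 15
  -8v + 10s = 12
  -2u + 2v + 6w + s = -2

Row-reduce:
Swap R1 and R4.
R1 ← R1 / (-2).
R2 ← R2 / (2).
R1 ← R1 + 1·R2.
R3 ← R3 + 8·R2.
R4 ← R4 + 6·R2.
R3 ← R3 / (-12).
R1 ← R1 + 9/2·R3.
R2 ← R2 + 3/2·R3.
R4 ← R4 + 6·R3.
Rank is 3 with 4 unknowns, leaving s free.

infinitely many solutions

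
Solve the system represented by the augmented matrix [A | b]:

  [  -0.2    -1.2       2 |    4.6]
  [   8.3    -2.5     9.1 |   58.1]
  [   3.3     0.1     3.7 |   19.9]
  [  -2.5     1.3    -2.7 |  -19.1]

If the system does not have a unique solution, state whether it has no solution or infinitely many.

Row-reduce the augmented matrix:
R1 ← R1 / (-1/5).
R2 ← R2 − 83/10·R1.
R3 ← R3 − 33/10·R1.
R4 ← R4 + 5/2·R1.
R2 ← R2 / (-523/10).
R1 ← R1 − 6·R2.
R3 ← R3 + 197/10·R2.
R4 ← R4 − 163/10·R2.
R3 ← R3 / (5252/2615).
R1 ← R1 − 296/523·R3.
R2 ← R2 + 921/523·R3.
R4 ← R4 − 2626/2615·R3.
R4 reduces to 0 = 0, so the extra equation is consistent.
Reading off the reduced rows gives x_1 = 5, x_2 = -3, x_3 = 1.

x_1 = 5, x_2 = -3, x_3 = 1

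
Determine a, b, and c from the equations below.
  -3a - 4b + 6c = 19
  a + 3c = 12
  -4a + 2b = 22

Row-reduce the augmented matrix:
R1 ← R1 / (-3).
R2 ← R2 − 1·R1.
R3 ← R3 + 4·R1.
R2 ← R2 / (-4/3).
R1 ← R1 − 4/3·R2.
R3 ← R3 − 22/3·R2.
R3 ← R3 / (39/2).
R1 ← R1 − 3·R3.
R2 ← R2 + 15/4·R3.
Reading off the reduced rows gives a = -3, b = 5, c = 5.

a = -3, b = 5, c = 5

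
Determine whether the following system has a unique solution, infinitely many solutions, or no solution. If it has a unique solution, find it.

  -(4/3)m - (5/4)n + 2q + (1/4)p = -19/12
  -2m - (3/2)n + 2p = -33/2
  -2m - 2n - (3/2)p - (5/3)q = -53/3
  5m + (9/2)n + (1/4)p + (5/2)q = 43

infinitely many solutions

Row-reduce:
R1 ← R1 / (-4/3).
R2 ← R2 + 2·R1.
R3 ← R3 + 2·R1.
R4 ← R4 − 5·R1.
R2 ← R2 / (3/8).
R1 ← R1 − 15/16·R2.
R3 ← R3 + 1/8·R2.
R4 ← R4 + 3/16·R2.
R3 ← R3 / (-4/3).
R1 ← R1 + 17/4·R3.
R2 ← R2 − 13/3·R3.
R4 ← R4 − 2·R3.
Rank is 3 with 4 unknowns, leaving q free.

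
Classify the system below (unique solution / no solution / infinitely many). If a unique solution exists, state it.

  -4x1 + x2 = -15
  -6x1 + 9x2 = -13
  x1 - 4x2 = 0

Row-reduce:
R1 ← R1 / (-4).
R2 ← R2 + 6·R1.
R3 ← R3 − 1·R1.
R2 ← R2 / (15/2).
R1 ← R1 + 1/4·R2.
R3 ← R3 + 15/4·R2.
Row 3 reduces to 0 = 1, a contradiction. The system is inconsistent.

no solution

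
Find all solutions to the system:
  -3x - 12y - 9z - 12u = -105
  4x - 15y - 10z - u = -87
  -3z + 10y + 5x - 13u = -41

infinitely many solutions

Row-reduce:
R1 ← R1 / (-3).
R2 ← R2 − 4·R1.
R3 ← R3 − 5·R1.
R2 ← R2 / (-31).
R1 ← R1 − 4·R2.
R3 ← R3 + 10·R2.
R3 ← R3 / (-338/31).
R1 ← R1 − 5/31·R3.
R2 ← R2 − 22/31·R3.
Rank is 3 with 4 unknowns, leaving u free.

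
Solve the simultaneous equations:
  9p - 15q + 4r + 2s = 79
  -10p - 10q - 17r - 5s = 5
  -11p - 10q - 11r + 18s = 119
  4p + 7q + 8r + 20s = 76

p = 1, q = -4, r = 0, s = 5

Row-reduce the augmented matrix:
R1 ← R1 / (9).
R2 ← R2 + 10·R1.
R3 ← R3 + 11·R1.
R4 ← R4 − 4·R1.
R2 ← R2 / (-80/3).
R1 ← R1 + 5/3·R2.
R3 ← R3 + 85/3·R2.
R4 ← R4 − 41/3·R2.
R3 ← R3 / (347/48).
R1 ← R1 − 59/48·R3.
R2 ← R2 − 113/240·R3.
R4 ← R4 + 17/80·R3.
R4 ← R4 / (31881/1735).
R1 ← R1 + 1243/347·R4.
R2 ← R2 + 2463/1735·R4.
R3 ← R3 − 1123/347·R4.
Reading off the reduced rows gives p = 1, q = -4, r = 0, s = 5.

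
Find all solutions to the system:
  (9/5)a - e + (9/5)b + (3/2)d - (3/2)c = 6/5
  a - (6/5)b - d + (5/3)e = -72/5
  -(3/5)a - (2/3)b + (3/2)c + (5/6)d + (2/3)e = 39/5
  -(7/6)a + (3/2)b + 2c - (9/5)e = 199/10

infinitely many solutions

Row-reduce:
R1 ← R1 / (9/5).
R2 ← R2 − 1·R1.
R3 ← R3 + 3/5·R1.
R4 ← R4 + 7/6·R1.
R2 ← R2 / (-11/5).
R1 ← R1 − 1·R2.
R3 ← R3 + 1/15·R2.
R4 ← R4 − 8/3·R2.
R3 ← R3 / (193/198).
R1 ← R1 + 5/11·R3.
R2 ← R2 + 25/66·R3.
R4 ← R4 − 269/132·R3.
R4 ← R4 / (-2405/579).
R1 ← R1 − 125/193·R4.
R2 ← R2 − 265/193·R4.
R3 ← R3 − 275/193·R4.
Rank is 4 with 5 unknowns, leaving e free.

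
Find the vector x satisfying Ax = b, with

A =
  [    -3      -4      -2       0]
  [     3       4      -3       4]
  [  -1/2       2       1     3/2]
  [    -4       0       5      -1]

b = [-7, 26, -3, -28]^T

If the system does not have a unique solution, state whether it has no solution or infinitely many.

Row-reduce:
R1 ← R1 / (-3).
R2 ← R2 − 3·R1.
R3 ← R3 + 1/2·R1.
R4 ← R4 + 4·R1.
Swap R2 and R3.
R2 ← R2 / (8/3).
R1 ← R1 − 4/3·R2.
R4 ← R4 − 16/3·R2.
R3 ← R3 / (-5).
R2 ← R2 − 1/2·R3.
R4 ← R4 − 5·R3.
Row 4 reduces to 0 = 4, a contradiction. The system is inconsistent.

no solution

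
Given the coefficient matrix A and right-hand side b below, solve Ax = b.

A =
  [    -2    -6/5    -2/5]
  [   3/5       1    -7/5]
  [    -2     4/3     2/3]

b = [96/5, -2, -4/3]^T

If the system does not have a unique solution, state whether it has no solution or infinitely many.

Row-reduce the augmented matrix:
R1 ← R1 / (-2).
R2 ← R2 − 3/5·R1.
R3 ← R3 + 2·R1.
R2 ← R2 / (16/25).
R1 ← R1 − 3/5·R2.
R3 ← R3 − 38/15·R2.
R3 ← R3 / (85/12).
R1 ← R1 − 13/8·R3.
R2 ← R2 + 19/8·R3.
Reading off the reduced rows gives x_1 = -5, x_2 = -6, x_3 = -5.

x_1 = -5, x_2 = -6, x_3 = -5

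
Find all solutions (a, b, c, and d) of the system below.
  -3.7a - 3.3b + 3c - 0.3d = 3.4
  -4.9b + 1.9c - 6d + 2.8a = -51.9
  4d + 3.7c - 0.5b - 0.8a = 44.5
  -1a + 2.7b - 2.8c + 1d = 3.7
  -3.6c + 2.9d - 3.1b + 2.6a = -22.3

a = -1, b = 5, c = 6, d = 6

Row-reduce the augmented matrix:
R1 ← R1 / (-37/10).
R2 ← R2 − 14/5·R1.
R3 ← R3 + 4/5·R1.
R4 ← R4 + 1·R1.
R5 ← R5 − 13/5·R1.
R2 ← R2 / (-2737/370).
R1 ← R1 − 33/37·R2.
R3 ← R3 − 79/370·R2.
R4 ← R4 − 1329/370·R2.
R5 ← R5 + 401/74·R2.
R3 ← R3 / (8681/2737).
R1 ← R1 + 843/2737·R3.
R2 ← R2 + 1543/2737·R3.
R4 ← R4 + 8681/5474·R3.
R5 ← R5 + 124447/27370·R3.
Swap R4 and R5.
R4 ← R4 / (5564683/434050).
R1 ← R1 + 12693/43405·R4.
R2 ← R2 − 66512/43405·R4.
R3 ← R3 − 53168/43405·R4.
R5 reduces to 0 = 0, so the extra equation is consistent.
Reading off the reduced rows gives a = -1, b = 5, c = 6, d = 6.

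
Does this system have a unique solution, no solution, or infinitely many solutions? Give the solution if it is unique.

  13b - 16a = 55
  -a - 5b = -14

From equation 2: a = 14 − 5·b.
Substitute into equation 1 and solve: b = 3.
Then a = -1.

a = -1, b = 3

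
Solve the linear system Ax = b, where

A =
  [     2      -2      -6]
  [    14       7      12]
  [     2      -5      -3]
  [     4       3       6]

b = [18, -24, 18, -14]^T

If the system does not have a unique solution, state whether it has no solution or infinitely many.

Row-reduce the augmented matrix:
R1 ← R1 / (2).
R2 ← R2 − 14·R1.
R3 ← R3 − 2·R1.
R4 ← R4 − 4·R1.
R2 ← R2 / (21).
R1 ← R1 + 1·R2.
R3 ← R3 + 3·R2.
R4 ← R4 − 7·R2.
R3 ← R3 / (75/7).
R1 ← R1 + 3/7·R3.
R2 ← R2 − 18/7·R3.
R4 reduces to 0 = 0, so the extra equation is consistent.
Reading off the reduced rows gives x_1 = 1, x_2 = -2, x_3 = -2.

x_1 = 1, x_2 = -2, x_3 = -2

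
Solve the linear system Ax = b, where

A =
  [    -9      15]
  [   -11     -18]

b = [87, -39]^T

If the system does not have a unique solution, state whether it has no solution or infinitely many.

x_1 = -3, x_2 = 4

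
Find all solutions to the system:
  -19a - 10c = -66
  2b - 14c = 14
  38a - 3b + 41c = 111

Row-reduce:
R1 ← R1 / (-19).
R3 ← R3 − 38·R1.
R2 ← R2 / (2).
R3 ← R3 + 3·R2.
Rank is 2 with 3 unknowns, leaving c free.

infinitely many solutions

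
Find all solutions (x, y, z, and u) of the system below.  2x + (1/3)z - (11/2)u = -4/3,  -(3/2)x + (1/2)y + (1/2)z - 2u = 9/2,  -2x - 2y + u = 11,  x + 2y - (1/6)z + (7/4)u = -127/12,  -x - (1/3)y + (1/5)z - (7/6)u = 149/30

no solution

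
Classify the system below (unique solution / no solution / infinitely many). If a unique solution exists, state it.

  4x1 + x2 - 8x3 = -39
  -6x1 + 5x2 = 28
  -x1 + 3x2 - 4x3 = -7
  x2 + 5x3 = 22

Row-reduce:
R1 ← R1 / (4).
R2 ← R2 + 6·R1.
R3 ← R3 + 1·R1.
R2 ← R2 / (13/2).
R1 ← R1 − 1/4·R2.
R3 ← R3 − 13/4·R2.
R4 ← R4 − 1·R2.
Swap R3 and R4.
R3 ← R3 / (89/13).
R1 ← R1 + 20/13·R3.
R2 ← R2 + 24/13·R3.
Row 4 reduces to 0 = -3/2, a contradiction. The system is inconsistent.

no solution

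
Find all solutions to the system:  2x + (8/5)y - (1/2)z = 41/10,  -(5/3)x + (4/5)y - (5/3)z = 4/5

Row-reduce:
R1 ← R1 / (2).
R2 ← R2 + 5/3·R1.
R2 ← R2 / (32/15).
R1 ← R1 − 4/5·R2.
Rank is 2 with 3 unknowns, leaving z free.

infinitely many solutions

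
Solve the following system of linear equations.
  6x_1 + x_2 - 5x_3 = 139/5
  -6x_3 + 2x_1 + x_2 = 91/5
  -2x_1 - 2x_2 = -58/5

x_1 = 14/5, x_2 = 3, x_3 = -8/5

Row-reduce the augmented matrix:
R1 ← R1 / (6).
R2 ← R2 − 2·R1.
R3 ← R3 + 2·R1.
R2 ← R2 / (2/3).
R1 ← R1 − 1/6·R2.
R3 ← R3 + 5/3·R2.
R3 ← R3 / (-25/2).
R1 ← R1 − 1/4·R3.
R2 ← R2 + 13/2·R3.
Reading off the reduced rows gives x_1 = 14/5, x_2 = 3, x_3 = -8/5.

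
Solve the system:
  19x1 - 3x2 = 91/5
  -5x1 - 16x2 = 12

x1 = 4/5, x2 = -1

Row-reduce the augmented matrix:
R1 ← R1 / (19).
R2 ← R2 + 5·R1.
R2 ← R2 / (-319/19).
R1 ← R1 + 3/19·R2.
Reading off the reduced rows gives x1 = 4/5, x2 = -1.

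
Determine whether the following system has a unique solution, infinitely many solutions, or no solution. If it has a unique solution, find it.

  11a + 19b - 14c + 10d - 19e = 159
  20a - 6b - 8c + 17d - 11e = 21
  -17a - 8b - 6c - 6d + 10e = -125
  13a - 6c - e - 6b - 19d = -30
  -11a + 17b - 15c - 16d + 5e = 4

a = 1, b = 5, c = 3, d = 0, e = -5

Row-reduce the augmented matrix:
R1 ← R1 / (11).
R2 ← R2 − 20·R1.
R3 ← R3 + 17·R1.
R4 ← R4 − 13·R1.
R5 ← R5 + 11·R1.
R2 ← R2 / (-446/11).
R1 ← R1 − 19/11·R2.
R3 ← R3 − 235/11·R2.
R4 ← R4 + 313/11·R2.
R5 ← R5 − 36·R2.
R3 ← R3 / (-4112/223).
R1 ← R1 + 118/223·R3.
R2 ← R2 + 96/223·R3.
R4 ← R4 + 380/223·R3.
R5 ← R5 + 3011/223·R3.
R4 ← R4 / (-63335/2056).
R1 ← R1 − 2489/4112·R4.
R2 ← R2 + 91/514·R4.
R3 ← R3 + 3939/8224·R4.
R5 ← R5 + 111159/8224·R4.
R5 ← R5 / (1210317/126670).
R1 ← R1 + 26287/63335·R5.
R2 ← R2 + 28521/63335·R5.
R3 ← R3 − 36817/126670·R5.
R4 ← R4 + 11459/63335·R5.
Reading off the reduced rows gives a = 1, b = 5, c = 3, d = 0, e = -5.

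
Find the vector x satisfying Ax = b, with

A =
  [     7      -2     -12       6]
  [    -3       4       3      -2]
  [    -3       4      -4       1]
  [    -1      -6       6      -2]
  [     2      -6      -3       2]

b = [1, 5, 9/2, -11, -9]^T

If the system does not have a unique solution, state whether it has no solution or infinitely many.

x_1 = 1, x_2 = 3/2, x_3 = -1, x_4 = -5/2

Row-reduce the augmented matrix:
R1 ← R1 / (7).
R2 ← R2 + 3·R1.
R3 ← R3 + 3·R1.
R4 ← R4 + 1·R1.
R5 ← R5 − 2·R1.
R2 ← R2 / (22/7).
R1 ← R1 + 2/7·R2.
R3 ← R3 − 22/7·R2.
R4 ← R4 + 44/7·R2.
R5 ← R5 + 38/7·R2.
R3 ← R3 / (-7).
R1 ← R1 + 21/11·R3.
R2 ← R2 + 15/22·R3.
R5 ← R5 + 36/11·R3.
Swap R4 and R5.
R4 ← R4 / (-10/77).
R1 ← R1 − 1/11·R4.
R2 ← R2 + 17/154·R4.
R3 ← R3 + 3/7·R4.
R5 reduces to 0 = 0, so the extra equation is consistent.
Reading off the reduced rows gives x_1 = 1, x_2 = 3/2, x_3 = -1, x_4 = -5/2.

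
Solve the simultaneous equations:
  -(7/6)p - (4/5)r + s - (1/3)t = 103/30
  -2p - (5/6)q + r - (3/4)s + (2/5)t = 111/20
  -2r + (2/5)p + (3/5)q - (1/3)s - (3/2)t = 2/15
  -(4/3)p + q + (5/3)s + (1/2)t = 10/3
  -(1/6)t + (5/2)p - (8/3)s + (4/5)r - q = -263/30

Row-reduce:
R1 ← R1 / (-7/6).
R2 ← R2 + 2·R1.
R3 ← R3 − 2/5·R1.
R4 ← R4 + 4/3·R1.
R5 ← R5 − 5/2·R1.
R2 ← R2 / (-5/6).
R3 ← R3 − 3/5·R2.
R4 ← R4 − 1·R2.
R5 ← R5 + 1·R2.
R3 ← R3 / (-496/875).
R1 ← R1 − 24/35·R3.
R2 ← R2 + 498/175·R3.
R4 ← R4 − 94/25·R3.
R5 ← R5 + 94/25·R3.
R4 ← R4 / (-7013/496).
R1 ← R1 + 371/124·R4.
R2 ← R2 − 5861/496·R4.
R3 ← R3 − 9265/2976·R4.
R5 ← R5 − 7013/496·R4.
Row 5 reduces to 0 = -2, a contradiction. The system is inconsistent.

no solution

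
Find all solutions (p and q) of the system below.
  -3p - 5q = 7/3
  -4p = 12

Row-reduce the augmented matrix:
R1 ← R1 / (-3).
R2 ← R2 + 4·R1.
R2 ← R2 / (20/3).
R1 ← R1 − 5/3·R2.
Reading off the reduced rows gives p = -3, q = 4/3.

p = -3, q = 4/3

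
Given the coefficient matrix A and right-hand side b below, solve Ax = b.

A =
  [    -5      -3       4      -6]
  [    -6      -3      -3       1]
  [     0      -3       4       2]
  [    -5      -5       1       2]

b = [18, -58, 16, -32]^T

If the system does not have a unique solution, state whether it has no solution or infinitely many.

Row-reduce the augmented matrix:
R1 ← R1 / (-5).
R2 ← R2 + 6·R1.
R4 ← R4 + 5·R1.
R2 ← R2 / (3/5).
R1 ← R1 − 3/5·R2.
R3 ← R3 + 3·R2.
R4 ← R4 + 2·R2.
R3 ← R3 / (-35).
R1 ← R1 − 7·R3.
R2 ← R2 + 13·R3.
R4 ← R4 + 29·R3.
R4 ← R4 / (-31/105).
R1 ← R1 − 8/5·R4.
R2 ← R2 + 242/105·R4.
R3 ← R3 + 43/35·R4.
Reading off the reduced rows gives x_1 = 6, x_2 = 0, x_3 = 6, x_4 = -4.

x_1 = 6, x_2 = 0, x_3 = 6, x_4 = -4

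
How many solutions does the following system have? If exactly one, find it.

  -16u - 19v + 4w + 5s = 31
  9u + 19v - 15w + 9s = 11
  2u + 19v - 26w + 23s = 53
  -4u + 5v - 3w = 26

infinitely many solutions

Row-reduce:
R1 ← R1 / (-16).
R2 ← R2 − 9·R1.
R3 ← R3 − 2·R1.
R4 ← R4 + 4·R1.
R2 ← R2 / (133/16).
R1 ← R1 − 19/16·R2.
R3 ← R3 − 133/8·R2.
R4 ← R4 − 39/4·R2.
Swap R3 and R4.
R3 ← R3 / (1457/133).
R1 ← R1 − 11/7·R3.
R2 ← R2 + 204/133·R3.
Rank is 3 with 4 unknowns, leaving s free.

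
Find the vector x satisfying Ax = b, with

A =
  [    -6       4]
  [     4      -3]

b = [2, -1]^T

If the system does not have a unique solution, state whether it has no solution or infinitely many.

Row-reduce the augmented matrix:
R1 ← R1 / (-6).
R2 ← R2 − 4·R1.
R2 ← R2 / (-1/3).
R1 ← R1 + 2/3·R2.
Reading off the reduced rows gives x_1 = -1, x_2 = -1.

x_1 = -1, x_2 = -1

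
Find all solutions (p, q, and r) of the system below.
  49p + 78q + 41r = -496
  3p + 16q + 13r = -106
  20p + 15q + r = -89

infinitely many solutions

Row-reduce:
R1 ← R1 / (49).
R2 ← R2 − 3·R1.
R3 ← R3 − 20·R1.
R2 ← R2 / (550/49).
R1 ← R1 − 78/49·R2.
R3 ← R3 + 825/49·R2.
Rank is 2 with 3 unknowns, leaving r free.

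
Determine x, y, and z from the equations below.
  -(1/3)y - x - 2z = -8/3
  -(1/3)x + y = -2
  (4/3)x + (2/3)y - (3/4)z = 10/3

x = 3, y = -1, z = 0

Row-reduce the augmented matrix:
R1 ← R1 / (-1).
R2 ← R2 + 1/3·R1.
R3 ← R3 − 4/3·R1.
R2 ← R2 / (10/9).
R1 ← R1 − 1/3·R2.
R3 ← R3 − 2/9·R2.
R3 ← R3 / (-71/20).
R1 ← R1 − 9/5·R3.
R2 ← R2 − 3/5·R3.
Reading off the reduced rows gives x = 3, y = -1, z = 0.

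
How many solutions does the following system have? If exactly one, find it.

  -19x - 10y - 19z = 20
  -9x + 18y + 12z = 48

Row-reduce:
R1 ← R1 / (-19).
R2 ← R2 + 9·R1.
R2 ← R2 / (432/19).
R1 ← R1 − 10/19·R2.
Rank is 2 with 3 unknowns, leaving z free.

infinitely many solutions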